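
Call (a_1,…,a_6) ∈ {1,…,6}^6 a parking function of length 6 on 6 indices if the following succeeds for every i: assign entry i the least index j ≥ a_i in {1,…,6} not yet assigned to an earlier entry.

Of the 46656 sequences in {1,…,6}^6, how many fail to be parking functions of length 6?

Count = (6+1−6)·(6+1)^{6−1} = 1 · 16807 = 16807 (Konheim–Weiss)
Check (1,5,1,5,6,5) → sorted (1,1,5,5,5,6): b_3=5>3, not a PF.
So 46656 − 16807 = 29849 fail.

29849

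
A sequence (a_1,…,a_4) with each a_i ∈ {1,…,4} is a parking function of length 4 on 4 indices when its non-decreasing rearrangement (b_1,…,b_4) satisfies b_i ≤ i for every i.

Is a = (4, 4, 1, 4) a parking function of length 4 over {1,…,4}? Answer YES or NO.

NO

Rearranged: b = (1, 4, 4, 4).
  b_1=1 ≤ 1
  b_2=4 > 2
  fails at i=2 ⇒ NO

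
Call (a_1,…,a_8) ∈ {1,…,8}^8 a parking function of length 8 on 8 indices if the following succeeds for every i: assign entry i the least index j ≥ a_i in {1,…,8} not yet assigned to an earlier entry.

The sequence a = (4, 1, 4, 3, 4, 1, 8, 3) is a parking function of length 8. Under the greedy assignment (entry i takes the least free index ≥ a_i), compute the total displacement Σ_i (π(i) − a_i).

8

Σπ(i) = 1+…+8 = 36; Σa = 4+1+4+3+4+1+8+3 = 28; disp = 36−28 = 8.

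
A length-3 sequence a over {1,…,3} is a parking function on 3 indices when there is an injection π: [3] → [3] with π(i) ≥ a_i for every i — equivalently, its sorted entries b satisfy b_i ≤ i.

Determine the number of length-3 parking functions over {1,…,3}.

|PF| = (3−3+1)·(3+1)^(3−1) = 1·16 = 16 (Pollak)
Example (1,2,3) → sorted (1,2,3): b_i ≤ i ∀i, a PF.

16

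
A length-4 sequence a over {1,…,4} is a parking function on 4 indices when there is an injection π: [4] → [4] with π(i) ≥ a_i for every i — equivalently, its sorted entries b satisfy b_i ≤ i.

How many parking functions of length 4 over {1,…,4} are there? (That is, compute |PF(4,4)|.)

|PF(4,4)| = 1·5^3 = 1×125 = 125 (Pollak)
Example (1,2,1,3) → sorted (1,1,2,3): b_i ≤ i ∀i, a PF.

125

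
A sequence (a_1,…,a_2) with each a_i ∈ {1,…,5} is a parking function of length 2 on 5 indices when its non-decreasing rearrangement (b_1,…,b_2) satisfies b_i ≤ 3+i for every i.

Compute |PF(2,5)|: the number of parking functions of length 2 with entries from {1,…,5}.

|PF(2,5)| = 4·6^1 = 4×6 = 24 (Pollak)
Check (4,3) → sorted (3,4): b_i ≤ 3+i ∀i, a PF.

24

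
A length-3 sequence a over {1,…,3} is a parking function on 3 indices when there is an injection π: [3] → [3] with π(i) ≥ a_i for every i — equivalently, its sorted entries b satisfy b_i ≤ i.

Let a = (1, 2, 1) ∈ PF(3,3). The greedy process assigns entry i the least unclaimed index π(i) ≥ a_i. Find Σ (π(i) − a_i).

2

Σπ = 3·4/2 = 6 (π permutes [3]); Σa = 1+2+1 = 4; disp = 6−4 = 2.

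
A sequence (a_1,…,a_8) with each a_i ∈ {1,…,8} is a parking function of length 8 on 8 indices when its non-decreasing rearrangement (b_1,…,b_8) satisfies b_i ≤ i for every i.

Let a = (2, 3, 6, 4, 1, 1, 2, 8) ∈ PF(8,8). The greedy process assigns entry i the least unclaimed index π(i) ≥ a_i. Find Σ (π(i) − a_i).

9

Σπ = 36 ({1..8} each once); Σa = 2+3+6+4+1+1+2+8 = 27; disp = 36−27 = 9.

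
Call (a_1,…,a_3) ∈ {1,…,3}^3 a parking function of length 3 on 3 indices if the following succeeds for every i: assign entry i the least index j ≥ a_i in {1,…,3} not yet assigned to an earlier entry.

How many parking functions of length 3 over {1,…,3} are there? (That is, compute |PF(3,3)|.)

16

|PF| = (4−3)·4^(3−1) = 1·16 = 16 (Konheim–Weiss)
Check (2,2,1) → sorted (1,2,2): b_i ≤ i ∀i, a PF.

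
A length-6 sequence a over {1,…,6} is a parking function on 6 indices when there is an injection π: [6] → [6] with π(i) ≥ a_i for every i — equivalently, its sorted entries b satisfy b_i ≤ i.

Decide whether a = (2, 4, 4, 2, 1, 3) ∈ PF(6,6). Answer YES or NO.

YES

Rearranged: b = (1, 2, 2, 3, 4, 4).
  b_1=1 ≤ 1
  b_2=2 ≤ 2
  b_3=2 ≤ 3
  b_4=3 ≤ 4
  b_5=4 ≤ 5
  b_6=4 ≤ 6
All bounds hold ⇒ YES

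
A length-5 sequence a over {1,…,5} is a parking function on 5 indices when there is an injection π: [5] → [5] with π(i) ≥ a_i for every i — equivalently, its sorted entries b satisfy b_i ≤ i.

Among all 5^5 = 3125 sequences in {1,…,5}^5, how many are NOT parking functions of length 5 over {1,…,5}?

#PF = 1·6^4 = 1×1296 = 1296 [KW]
E.g. (5,1,4,4,4) → sorted (1,4,4,4,5): b_2=4>2, not a PF.
Total 3125; non-PF = 3125−1296 = 1829

1829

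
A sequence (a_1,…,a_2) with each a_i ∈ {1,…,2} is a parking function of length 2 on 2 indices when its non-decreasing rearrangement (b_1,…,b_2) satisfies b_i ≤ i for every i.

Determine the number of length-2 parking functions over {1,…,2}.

Count = 1·3^1 = 1·3 = 3 (Konheim–Weiss)
E.g. (1,1) → sorted (1,1): b_i ≤ i ∀i, a PF.

3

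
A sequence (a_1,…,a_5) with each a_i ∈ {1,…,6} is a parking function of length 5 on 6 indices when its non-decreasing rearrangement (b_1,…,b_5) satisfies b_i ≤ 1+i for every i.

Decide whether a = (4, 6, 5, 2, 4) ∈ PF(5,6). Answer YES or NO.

NO

Sorted: b = (2, 4, 4, 5, 6).
  b_1=2 ≤ 2
  b_2=4 > 3
  fails at i=2 ⇒ NO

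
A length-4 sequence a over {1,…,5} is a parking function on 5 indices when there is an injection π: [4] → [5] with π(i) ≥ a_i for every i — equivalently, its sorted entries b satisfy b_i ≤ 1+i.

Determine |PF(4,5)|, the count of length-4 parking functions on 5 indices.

432

|PF(4,5)| = (5+1−4)·(5+1)^{4−1} = 2·216 = 432 [KW]
Example (2,3,4,4) → sorted (2,3,4,4): b_i ≤ 1+i ∀i, a PF.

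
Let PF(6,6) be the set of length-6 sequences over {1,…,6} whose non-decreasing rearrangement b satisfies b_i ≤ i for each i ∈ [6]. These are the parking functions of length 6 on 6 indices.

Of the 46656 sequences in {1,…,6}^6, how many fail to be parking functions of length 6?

29849

Count = (7−6)·7^(6−1) = 1 · 16807 = 16807 (Konheim–Weiss)
Example (6,2,2,6,3,6) → sorted (2,2,3,6,6,6): b_1=2>1, not a PF.
Total 46656; non-PF = 46656−16807 = 29849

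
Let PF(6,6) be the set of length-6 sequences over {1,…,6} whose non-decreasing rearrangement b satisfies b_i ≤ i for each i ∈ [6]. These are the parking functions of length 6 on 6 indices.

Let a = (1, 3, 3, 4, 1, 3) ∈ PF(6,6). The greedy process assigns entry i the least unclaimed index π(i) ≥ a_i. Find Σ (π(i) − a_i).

6

Σπ = 21 ({1..6} each once); Σa = 1+3+3+4+1+3 = 15; disp = 21−15 = 6.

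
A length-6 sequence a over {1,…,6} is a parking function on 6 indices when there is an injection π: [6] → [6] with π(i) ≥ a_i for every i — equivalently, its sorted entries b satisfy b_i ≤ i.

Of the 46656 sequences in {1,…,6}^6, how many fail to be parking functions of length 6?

|PF| = (7−6)·7^(6−1) = 1 · 16807 = 16807 [KW]
One tuple (3,6,6,5,6,6) → sorted (3,5,6,6,6,6): b_1=3>1, not a PF.
Total 46656; non-PF = 46656−16807 = 29849

29849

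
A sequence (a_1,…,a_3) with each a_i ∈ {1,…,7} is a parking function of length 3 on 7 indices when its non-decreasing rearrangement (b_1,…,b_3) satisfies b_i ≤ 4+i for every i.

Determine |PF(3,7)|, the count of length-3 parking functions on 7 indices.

Count = (7−3+1)·(7+1)^(3−1) = 5×64 = 320 (Konheim–Weiss)
Check (6,4,1) → sorted (1,4,6): b_i ≤ 4+i ∀i, a PF.

320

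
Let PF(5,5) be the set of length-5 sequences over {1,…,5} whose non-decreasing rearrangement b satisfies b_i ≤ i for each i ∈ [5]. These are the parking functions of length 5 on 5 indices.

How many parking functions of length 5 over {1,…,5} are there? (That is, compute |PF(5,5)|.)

#PF = (5+1−5)·(5+1)^{5−1} = 1·1296 = 1296 [KW]
E.g. (5,1,1,1,2) → sorted (1,1,1,2,5): b_i ≤ i ∀i, a PF.

1296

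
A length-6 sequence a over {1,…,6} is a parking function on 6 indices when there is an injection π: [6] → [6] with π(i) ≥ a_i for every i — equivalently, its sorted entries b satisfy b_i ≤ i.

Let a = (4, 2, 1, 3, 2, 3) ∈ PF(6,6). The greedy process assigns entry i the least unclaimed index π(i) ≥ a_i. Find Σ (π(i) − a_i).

Σπ(i) = 1+…+6 = 21; Σa = 4+2+1+3+2+3 = 15; disp = 21−15 = 6.

6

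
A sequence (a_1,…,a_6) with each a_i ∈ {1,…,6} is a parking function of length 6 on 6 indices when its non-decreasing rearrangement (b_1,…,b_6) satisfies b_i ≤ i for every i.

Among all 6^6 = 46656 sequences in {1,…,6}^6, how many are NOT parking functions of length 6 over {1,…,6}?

29849

|PF| = (6+1−6)·(6+1)^{6−1} = 1×16807 = 16807
One tuple (6,6,6,1,6,1) → sorted (1,1,6,6,6,6): b_3=6>3, not a PF.
6^6 − 16807 = 46656 − 16807 = 29849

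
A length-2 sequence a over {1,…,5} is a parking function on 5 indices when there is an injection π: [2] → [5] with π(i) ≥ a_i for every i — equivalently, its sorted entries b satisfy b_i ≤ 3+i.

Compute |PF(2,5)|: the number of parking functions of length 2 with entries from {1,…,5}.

#PF = (5−2+1)·(5+1)^(2−1) = 4·6 = 24 (Konheim–Weiss)
Example (5,2) → sorted (2,5): b_i ≤ 3+i ∀i, a PF.

24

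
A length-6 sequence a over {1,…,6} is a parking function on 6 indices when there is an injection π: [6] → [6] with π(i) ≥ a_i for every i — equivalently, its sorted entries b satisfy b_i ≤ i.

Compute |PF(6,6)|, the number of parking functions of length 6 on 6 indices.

#PF = 1·7^5 = 1×16807 = 16807 [KW]
One tuple (3,1,4,1,1,1) → sorted (1,1,1,1,3,4): b_i ≤ i ∀i, a PF.

16807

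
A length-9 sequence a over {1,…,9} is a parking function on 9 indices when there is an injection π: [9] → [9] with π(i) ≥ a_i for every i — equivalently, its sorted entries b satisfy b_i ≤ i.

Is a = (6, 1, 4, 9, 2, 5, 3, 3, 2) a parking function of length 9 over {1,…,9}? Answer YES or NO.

YES

Sorted: b = (1, 2, 2, 3, 3, 4, 5, 6, 9).
  b_1=1 ≤ 1
  b_2=2 ≤ 2
  b_3=2 ≤ 3
  b_4=3 ≤ 4
  b_5=3 ≤ 5
  b_6=4 ≤ 6
  b_7=5 ≤ 7
  b_8=6 ≤ 8
  b_9=9 ≤ 9
All bounds hold ⇒ YES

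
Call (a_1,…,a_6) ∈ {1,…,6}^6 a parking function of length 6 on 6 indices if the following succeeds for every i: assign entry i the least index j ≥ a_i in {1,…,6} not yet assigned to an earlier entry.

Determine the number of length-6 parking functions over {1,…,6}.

|PF(6,6)| = (6−6+1)·(6+1)^(6−1) = 1×16807 = 16807
E.g. (5,3,1,6,1,4) → sorted (1,1,3,4,5,6): b_i ≤ i ∀i, a PF.

16807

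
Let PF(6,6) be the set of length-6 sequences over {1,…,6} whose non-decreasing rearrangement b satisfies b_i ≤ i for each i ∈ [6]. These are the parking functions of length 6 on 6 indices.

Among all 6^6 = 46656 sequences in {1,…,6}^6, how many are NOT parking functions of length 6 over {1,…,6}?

29849

Count = 1·7^5 = 1·16807 = 16807
E.g. (5,4,3,6,5,5) → sorted (3,4,5,5,5,6): b_1=3>1, not a PF.
So 46656 − 16807 = 29849 fail.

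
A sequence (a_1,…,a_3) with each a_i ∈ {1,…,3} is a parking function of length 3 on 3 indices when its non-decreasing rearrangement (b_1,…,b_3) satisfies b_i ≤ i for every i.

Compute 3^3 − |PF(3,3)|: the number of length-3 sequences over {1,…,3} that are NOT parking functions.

11

|PF| = (4−3)·4^(3−1) = 1×16 = 16
One tuple (2,3,3) → sorted (2,3,3): b_1=2>1, not a PF.
3^3 − 16 = 27 − 16 = 11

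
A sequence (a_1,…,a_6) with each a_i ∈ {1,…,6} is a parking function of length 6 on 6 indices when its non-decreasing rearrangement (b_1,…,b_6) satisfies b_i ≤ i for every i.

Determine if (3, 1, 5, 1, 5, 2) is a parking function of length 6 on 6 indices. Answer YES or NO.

Order a: b = (1, 1, 2, 3, 5, 5).
  b_1=1 ≤ 1
  b_2=1 ≤ 2
  b_3=2 ≤ 3
  b_4=3 ≤ 4
  b_5=5 ≤ 5
  b_6=5 ≤ 6
All bounds hold ⇒ YES

YES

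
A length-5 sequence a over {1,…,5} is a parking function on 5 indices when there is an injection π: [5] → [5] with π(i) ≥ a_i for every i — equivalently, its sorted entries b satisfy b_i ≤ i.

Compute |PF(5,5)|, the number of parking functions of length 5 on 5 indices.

#PF = (5−5+1)·(5+1)^(5−1) = 1×1296 = 1296 [KW]
Example (2,3,3,4,1) → sorted (1,2,3,3,4): b_i ≤ i ∀i, a PF.

1296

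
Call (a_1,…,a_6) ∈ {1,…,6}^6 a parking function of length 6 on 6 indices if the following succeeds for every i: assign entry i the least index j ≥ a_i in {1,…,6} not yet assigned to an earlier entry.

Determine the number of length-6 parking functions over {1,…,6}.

|PF| = 1·7^5 = 1×16807 = 16807 (Pollak)
Check (2,4,1,3,3,2) → sorted (1,2,2,3,3,4): b_i ≤ i ∀i, a PF.

16807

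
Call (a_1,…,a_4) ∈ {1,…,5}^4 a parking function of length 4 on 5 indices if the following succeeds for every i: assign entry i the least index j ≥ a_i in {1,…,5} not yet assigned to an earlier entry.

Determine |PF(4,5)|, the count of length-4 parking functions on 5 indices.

432

|PF(4,5)| = (5+1−4)·(5+1)^{4−1} = 2 · 216 = 432
Example (1,1,3,2) → sorted (1,1,2,3): b_i ≤ 1+i ∀i, a PF.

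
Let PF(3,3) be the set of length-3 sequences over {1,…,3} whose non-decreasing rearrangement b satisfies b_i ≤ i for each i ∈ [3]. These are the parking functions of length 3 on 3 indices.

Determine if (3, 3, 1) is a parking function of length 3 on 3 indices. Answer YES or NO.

Sorted: b = (1, 3, 3).
  b_1=1 ≤ 1
  b_2=3 > 2
  fails at i=2 ⇒ NO

NO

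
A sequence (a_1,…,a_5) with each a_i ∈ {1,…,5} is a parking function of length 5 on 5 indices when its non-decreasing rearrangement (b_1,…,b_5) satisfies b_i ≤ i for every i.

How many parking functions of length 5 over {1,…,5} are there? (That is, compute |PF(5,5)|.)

#PF = 1·6^4 = 1 · 1296 = 1296 (Konheim–Weiss)
Check (1,2,1,1,1) → sorted (1,1,1,1,2): b_i ≤ i ∀i, a PF.

1296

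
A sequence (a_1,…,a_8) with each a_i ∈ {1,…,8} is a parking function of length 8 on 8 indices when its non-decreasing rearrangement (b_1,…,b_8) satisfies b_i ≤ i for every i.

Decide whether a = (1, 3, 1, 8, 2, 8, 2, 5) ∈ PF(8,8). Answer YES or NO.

NO

Sorted: b = (1, 1, 2, 2, 3, 5, 8, 8).
  b_1=1 ≤ 1
  b_2=1 ≤ 2
  b_3=2 ≤ 3
  b_4=2 ≤ 4
  b_5=3 ≤ 5
  b_6=5 ≤ 6
  b_7=8 > 7
  fails at i=7 ⇒ NO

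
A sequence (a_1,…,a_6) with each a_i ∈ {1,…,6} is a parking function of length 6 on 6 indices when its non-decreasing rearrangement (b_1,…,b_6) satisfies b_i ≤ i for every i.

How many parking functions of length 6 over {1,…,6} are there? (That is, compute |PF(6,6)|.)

Count = (6+1−6)·(6+1)^{6−1} = 1 · 16807 = 16807 (Konheim–Weiss)
One tuple (4,6,1,1,3,3) → sorted (1,1,3,3,4,6): b_i ≤ i ∀i, a PF.

16807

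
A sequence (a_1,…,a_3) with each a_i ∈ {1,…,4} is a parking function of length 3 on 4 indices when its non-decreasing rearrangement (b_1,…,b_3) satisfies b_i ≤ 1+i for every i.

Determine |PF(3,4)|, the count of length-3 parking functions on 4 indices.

#PF = (4−3+1)·(4+1)^(3−1) = 2 · 25 = 50
Example (4,3,1) → sorted (1,3,4): b_i ≤ 1+i ∀i, a PF.

50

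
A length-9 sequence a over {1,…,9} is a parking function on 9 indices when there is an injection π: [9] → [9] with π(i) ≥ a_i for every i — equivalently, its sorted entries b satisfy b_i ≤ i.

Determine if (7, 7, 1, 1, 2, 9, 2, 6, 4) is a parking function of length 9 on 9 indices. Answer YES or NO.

Sorted: b = (1, 1, 2, 2, 4, 6, 7, 7, 9).
  b_1=1 ≤ 1
  b_2=1 ≤ 2
  b_3=2 ≤ 3
  b_4=2 ≤ 4
  b_5=4 ≤ 5
  b_6=6 ≤ 6
  b_7=7 ≤ 7
  b_8=7 ≤ 8
  b_9=9 ≤ 9
All bounds hold ⇒ YES

YES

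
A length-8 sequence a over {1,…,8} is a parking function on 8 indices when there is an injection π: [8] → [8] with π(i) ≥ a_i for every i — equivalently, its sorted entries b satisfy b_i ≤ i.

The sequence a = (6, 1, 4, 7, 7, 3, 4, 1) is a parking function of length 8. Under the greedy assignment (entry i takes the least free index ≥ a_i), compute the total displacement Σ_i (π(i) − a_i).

3

Σπ = 8·9/2 = 36 (π permutes [8]); Σa = 6+1+4+7+7+3+4+1 = 33; disp = 36−33 = 3.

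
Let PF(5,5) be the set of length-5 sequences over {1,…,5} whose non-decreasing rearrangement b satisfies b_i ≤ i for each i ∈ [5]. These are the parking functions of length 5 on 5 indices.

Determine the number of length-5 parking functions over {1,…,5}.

Count = (5+1−5)·(5+1)^{5−1} = 1 · 1296 = 1296
E.g. (2,3,1,4,5) → sorted (1,2,3,4,5): b_i ≤ i ∀i, a PF.

1296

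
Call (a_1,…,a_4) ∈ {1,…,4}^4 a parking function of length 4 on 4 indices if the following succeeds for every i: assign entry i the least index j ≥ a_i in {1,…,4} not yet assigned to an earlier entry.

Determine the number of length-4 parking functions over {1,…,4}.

125

|PF(4,4)| = (4−4+1)·(4+1)^(4−1) = 1 · 125 = 125 (Pollak)
Check (2,1,2,4) → sorted (1,2,2,4): b_i ≤ i ∀i, a PF.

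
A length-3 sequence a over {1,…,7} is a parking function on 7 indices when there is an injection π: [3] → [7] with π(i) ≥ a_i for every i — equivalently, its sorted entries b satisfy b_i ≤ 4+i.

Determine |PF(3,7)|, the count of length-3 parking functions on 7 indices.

320

Count = (8−3)·8^(3−1) = 5·64 = 320 [KW]
Example (2,2,3) → sorted (2,2,3): b_i ≤ 4+i ∀i, a PF.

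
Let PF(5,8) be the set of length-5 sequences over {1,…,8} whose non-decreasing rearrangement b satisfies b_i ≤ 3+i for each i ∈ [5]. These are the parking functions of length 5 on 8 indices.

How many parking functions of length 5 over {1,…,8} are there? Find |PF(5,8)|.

26244

|PF(5,8)| = 4·9^4 = 4 · 6561 = 26244 [KW]
One tuple (4,4,7,2,1) → sorted (1,2,4,4,7): b_i ≤ 3+i ∀i, a PF.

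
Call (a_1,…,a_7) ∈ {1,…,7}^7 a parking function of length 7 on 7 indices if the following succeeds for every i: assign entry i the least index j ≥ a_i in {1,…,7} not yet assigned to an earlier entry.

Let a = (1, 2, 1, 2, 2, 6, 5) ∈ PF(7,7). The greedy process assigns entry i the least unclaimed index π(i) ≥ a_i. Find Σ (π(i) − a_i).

Σπ = 28 ({1..7} each once); Σa = 1+2+1+2+2+6+5 = 19; disp = 28−19 = 9.

9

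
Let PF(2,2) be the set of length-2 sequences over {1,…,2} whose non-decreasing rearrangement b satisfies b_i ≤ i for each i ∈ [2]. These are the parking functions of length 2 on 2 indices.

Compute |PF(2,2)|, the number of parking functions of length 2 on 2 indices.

3

Count = 1·3^1 = 1 · 3 = 3 (Konheim–Weiss)
One tuple (1,1) → sorted (1,1): b_i ≤ i ∀i, a PF.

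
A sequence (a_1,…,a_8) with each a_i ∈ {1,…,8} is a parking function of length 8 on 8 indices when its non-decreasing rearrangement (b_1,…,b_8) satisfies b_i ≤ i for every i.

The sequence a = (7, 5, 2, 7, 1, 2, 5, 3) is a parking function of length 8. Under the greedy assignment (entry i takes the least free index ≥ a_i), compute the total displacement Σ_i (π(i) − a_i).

4

Σπ = 36 ({1..8} each once); Σa = 7+5+2+7+1+2+5+3 = 32; disp = 36−32 = 4.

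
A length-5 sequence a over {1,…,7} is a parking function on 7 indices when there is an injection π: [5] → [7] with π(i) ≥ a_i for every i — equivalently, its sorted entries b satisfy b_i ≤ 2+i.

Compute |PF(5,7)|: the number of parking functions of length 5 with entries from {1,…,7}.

12288

|PF(5,7)| = 3·8^4 = 3·4096 = 12288 (Konheim–Weiss)
E.g. (1,2,7,2,1) → sorted (1,1,2,2,7): b_i ≤ 2+i ∀i, a PF.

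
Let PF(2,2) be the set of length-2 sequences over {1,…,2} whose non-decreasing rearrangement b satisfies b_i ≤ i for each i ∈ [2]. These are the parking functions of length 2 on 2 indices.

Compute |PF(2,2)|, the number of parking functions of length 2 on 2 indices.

|PF| = 1·3^1 = 1×3 = 3 (Konheim–Weiss)
Example (1,1) → sorted (1,1): b_i ≤ i ∀i, a PF.

3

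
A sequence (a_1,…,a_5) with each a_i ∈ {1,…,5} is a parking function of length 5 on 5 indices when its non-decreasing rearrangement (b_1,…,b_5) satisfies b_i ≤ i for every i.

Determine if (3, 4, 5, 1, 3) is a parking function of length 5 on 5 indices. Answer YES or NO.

NO

Sorted: b = (1, 3, 3, 4, 5).
  b_1=1 ≤ 1
  b_2=3 > 2
  fails at i=2 ⇒ NO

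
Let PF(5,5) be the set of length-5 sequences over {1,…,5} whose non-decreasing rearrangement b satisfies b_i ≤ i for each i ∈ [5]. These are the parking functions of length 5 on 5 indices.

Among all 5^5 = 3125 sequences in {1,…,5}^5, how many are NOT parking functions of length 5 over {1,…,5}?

1829

#PF = (5−5+1)·(5+1)^(5−1) = 1·1296 = 1296
E.g. (3,4,3,2,5) → sorted (2,3,3,4,5): b_1=2>1, not a PF.
Total 3125; non-PF = 3125−1296 = 1829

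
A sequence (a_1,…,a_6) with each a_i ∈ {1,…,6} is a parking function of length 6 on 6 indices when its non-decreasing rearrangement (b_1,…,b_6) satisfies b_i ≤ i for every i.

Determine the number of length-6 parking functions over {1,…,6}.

16807

|PF(6,6)| = (6−6+1)·(6+1)^(6−1) = 1×16807 = 16807 (Pollak)
Check (2,3,4,6,1,2) → sorted (1,2,2,3,4,6): b_i ≤ i ∀i, a PF.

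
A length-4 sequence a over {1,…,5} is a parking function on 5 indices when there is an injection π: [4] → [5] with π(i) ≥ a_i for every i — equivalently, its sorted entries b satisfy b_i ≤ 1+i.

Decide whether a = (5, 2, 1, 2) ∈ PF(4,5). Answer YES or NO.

Rearranged: b = (1, 2, 2, 5).
  b_1=1 ≤ 2
  b_2=2 ≤ 3
  b_3=2 ≤ 4
  b_4=5 ≤ 5
All bounds hold ⇒ YES

YES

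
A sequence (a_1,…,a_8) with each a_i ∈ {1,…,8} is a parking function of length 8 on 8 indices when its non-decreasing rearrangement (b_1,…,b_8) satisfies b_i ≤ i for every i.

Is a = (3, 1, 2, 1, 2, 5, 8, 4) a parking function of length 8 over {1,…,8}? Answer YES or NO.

Order a: b = (1, 1, 2, 2, 3, 4, 5, 8).
  b_1=1 ≤ 1
  b_2=1 ≤ 2
  b_3=2 ≤ 3
  b_4=2 ≤ 4
  b_5=3 ≤ 5
  b_6=4 ≤ 6
  b_7=5 ≤ 7
  b_8=8 ≤ 8
All bounds hold ⇒ YES

YES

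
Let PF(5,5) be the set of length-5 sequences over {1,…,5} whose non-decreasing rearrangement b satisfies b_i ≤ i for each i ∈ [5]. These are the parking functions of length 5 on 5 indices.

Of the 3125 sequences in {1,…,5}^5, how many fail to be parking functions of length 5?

1829

|PF(5,5)| = (5+1−5)·(5+1)^{5−1} = 1·1296 = 1296 (Konheim–Weiss)
Example (5,3,3,5,5) → sorted (3,3,5,5,5): b_1=3>1, not a PF.
Total 3125; non-PF = 3125−1296 = 1829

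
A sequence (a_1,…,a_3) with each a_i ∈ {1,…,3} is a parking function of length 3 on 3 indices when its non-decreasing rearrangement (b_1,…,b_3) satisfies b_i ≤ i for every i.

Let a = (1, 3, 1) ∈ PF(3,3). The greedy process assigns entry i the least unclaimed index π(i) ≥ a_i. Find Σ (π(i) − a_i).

Σπ = 6 ({1..3} each once); Σa = 1+3+1 = 5; disp = 6−5 = 1.

1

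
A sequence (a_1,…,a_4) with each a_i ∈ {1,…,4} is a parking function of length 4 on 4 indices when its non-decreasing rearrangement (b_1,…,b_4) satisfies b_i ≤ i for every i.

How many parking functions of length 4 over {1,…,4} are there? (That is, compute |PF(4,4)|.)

|PF(4,4)| = (4+1−4)·(4+1)^{4−1} = 1 · 125 = 125 (Konheim–Weiss)
Example (2,1,1,4) → sorted (1,1,2,4): b_i ≤ i ∀i, a PF.

125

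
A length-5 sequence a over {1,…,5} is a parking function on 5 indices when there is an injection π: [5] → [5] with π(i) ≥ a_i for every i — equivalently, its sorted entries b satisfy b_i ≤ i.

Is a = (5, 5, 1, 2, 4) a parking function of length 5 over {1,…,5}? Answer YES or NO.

NO

Sorted: b = (1, 2, 4, 5, 5).
  b_1=1 ≤ 1
  b_2=2 ≤ 2
  b_3=4 > 3
  fails at i=3 ⇒ NO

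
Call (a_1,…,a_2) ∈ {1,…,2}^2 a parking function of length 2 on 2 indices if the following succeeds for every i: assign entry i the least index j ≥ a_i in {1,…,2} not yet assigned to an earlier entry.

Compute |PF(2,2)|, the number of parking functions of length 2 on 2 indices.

3

|PF(2,2)| = (2+1−2)·(2+1)^{2−1} = 1×3 = 3 (Pollak)
E.g. (1,2) → sorted (1,2): b_i ≤ i ∀i, a PF.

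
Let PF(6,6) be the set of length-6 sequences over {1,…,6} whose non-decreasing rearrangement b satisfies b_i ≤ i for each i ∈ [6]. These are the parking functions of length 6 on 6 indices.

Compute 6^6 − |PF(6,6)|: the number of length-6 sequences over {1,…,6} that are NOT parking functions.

|PF(6,6)| = 1·7^5 = 1 · 16807 = 16807
Example (4,6,5,5,2,4) → sorted (2,4,4,5,5,6): b_1=2>1, not a PF.
Total 46656; non-PF = 46656−16807 = 29849

29849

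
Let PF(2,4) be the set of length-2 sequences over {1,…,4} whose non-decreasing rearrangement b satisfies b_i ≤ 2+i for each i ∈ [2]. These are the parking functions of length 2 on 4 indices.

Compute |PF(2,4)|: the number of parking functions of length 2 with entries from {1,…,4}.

15

|PF(2,4)| = (4+1−2)·(4+1)^{2−1} = 3·5 = 15 (Pollak)
E.g. (1,3) → sorted (1,3): b_i ≤ 2+i ∀i, a PF.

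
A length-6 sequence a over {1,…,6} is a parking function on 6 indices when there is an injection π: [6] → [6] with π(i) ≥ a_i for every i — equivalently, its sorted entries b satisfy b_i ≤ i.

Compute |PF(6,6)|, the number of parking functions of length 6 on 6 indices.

16807

|PF(6,6)| = (6+1−6)·(6+1)^{6−1} = 1×16807 = 16807 [KW]
Example (5,1,1,4,3,6) → sorted (1,1,3,4,5,6): b_i ≤ i ∀i, a PF.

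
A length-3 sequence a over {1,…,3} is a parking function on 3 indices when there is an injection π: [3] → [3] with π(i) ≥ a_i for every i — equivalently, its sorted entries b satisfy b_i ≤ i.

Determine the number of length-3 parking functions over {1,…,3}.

|PF| = (4−3)·4^(3−1) = 1×16 = 16 (Konheim–Weiss)
Check (2,3,1) → sorted (1,2,3): b_i ≤ i ∀i, a PF.

16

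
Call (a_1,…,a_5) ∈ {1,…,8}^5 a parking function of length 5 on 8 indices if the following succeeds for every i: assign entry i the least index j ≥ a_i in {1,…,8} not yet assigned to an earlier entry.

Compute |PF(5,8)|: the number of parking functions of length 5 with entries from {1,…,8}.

|PF(5,8)| = (8+1−5)·(8+1)^{5−1} = 4×6561 = 26244 (Pollak)
E.g. (3,4,3,5,5) → sorted (3,3,4,5,5): b_i ≤ 3+i ∀i, a PF.

26244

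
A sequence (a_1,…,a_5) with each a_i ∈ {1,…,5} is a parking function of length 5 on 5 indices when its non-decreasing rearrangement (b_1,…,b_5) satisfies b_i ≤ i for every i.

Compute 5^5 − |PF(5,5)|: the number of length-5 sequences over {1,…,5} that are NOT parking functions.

#PF = (6−5)·6^(5−1) = 1 · 1296 = 1296 (Konheim–Weiss)
Check (4,4,3,5,5) → sorted (3,4,4,5,5): b_1=3>1, not a PF.
Total 3125; non-PF = 3125−1296 = 1829

1829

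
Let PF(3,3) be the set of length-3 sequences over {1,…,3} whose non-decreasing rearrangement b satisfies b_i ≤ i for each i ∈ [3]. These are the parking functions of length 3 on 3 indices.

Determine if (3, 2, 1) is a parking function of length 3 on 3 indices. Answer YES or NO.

YES

Rearranged: b = (1, 2, 3).
  b_1=1 ≤ 1
  b_2=2 ≤ 2
  b_3=3 ≤ 3
All bounds hold ⇒ YES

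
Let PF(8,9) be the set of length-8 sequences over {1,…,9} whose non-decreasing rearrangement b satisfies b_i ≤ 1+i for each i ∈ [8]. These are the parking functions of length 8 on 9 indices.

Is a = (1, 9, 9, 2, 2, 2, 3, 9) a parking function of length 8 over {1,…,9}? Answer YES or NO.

NO

Sorted: b = (1, 2, 2, 2, 3, 9, 9, 9).
  b_1=1 ≤ 2
  b_2=2 ≤ 3
  b_3=2 ≤ 4
  b_4=2 ≤ 5
  b_5=3 ≤ 6
  b_6=9 > 7
  fails at i=6 ⇒ NO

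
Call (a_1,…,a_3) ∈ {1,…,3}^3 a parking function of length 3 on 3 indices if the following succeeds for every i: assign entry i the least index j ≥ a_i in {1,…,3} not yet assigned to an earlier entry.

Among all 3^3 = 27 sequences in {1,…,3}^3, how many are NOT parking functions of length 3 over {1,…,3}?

Count = 1·4^2 = 1×16 = 16
E.g. (3,3,3) → sorted (3,3,3): b_1=3>1, not a PF.
Total 27; non-PF = 27−16 = 11

11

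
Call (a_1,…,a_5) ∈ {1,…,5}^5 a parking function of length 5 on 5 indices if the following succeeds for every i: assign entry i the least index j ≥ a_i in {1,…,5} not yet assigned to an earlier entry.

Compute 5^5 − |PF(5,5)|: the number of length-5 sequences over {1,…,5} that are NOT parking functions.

|PF| = 1·6^4 = 1 · 1296 = 1296 (Pollak)
E.g. (5,4,3,2,4) → sorted (2,3,4,4,5): b_1=2>1, not a PF.
So 3125 − 1296 = 1829 fail.

1829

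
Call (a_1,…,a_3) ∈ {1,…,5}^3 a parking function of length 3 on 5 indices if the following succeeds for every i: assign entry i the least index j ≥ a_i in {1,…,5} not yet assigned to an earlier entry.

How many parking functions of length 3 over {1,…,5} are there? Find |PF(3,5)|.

|PF(3,5)| = (5−3+1)·(5+1)^(3−1) = 3·36 = 108 [KW]
E.g. (1,3,4) → sorted (1,3,4): b_i ≤ 2+i ∀i, a PF.

108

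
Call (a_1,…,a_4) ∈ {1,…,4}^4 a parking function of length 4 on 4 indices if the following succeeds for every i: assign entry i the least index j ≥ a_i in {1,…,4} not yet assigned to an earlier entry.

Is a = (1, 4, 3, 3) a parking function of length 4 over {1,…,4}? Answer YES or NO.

Sorted: b = (1, 3, 3, 4).
  b_1=1 ≤ 1
  b_2=3 > 2
  fails at i=2 ⇒ NO

NO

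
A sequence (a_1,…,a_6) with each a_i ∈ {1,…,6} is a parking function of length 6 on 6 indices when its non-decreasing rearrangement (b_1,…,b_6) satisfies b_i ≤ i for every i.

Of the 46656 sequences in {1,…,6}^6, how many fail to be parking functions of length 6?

#PF = (6−6+1)·(6+1)^(6−1) = 1×16807 = 16807 (Pollak)
One tuple (3,5,6,2,2,3) → sorted (2,2,3,3,5,6): b_1=2>1, not a PF.
Total 46656; non-PF = 46656−16807 = 29849

29849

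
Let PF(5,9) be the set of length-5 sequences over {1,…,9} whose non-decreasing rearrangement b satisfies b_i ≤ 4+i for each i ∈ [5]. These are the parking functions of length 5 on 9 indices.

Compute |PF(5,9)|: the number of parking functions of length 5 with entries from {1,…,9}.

|PF| = (10−5)·10^(5−1) = 5 · 10000 = 50000 [KW]
E.g. (8,1,6,3,7) → sorted (1,3,6,7,8): b_i ≤ 4+i ∀i, a PF.

50000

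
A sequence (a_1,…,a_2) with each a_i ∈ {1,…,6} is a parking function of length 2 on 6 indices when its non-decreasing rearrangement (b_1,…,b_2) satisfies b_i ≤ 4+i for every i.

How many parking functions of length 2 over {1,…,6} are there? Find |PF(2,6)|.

35

#PF = (6−2+1)·(6+1)^(2−1) = 5 · 7 = 35 (Pollak)
Example (4,4) → sorted (4,4): b_i ≤ 4+i ∀i, a PF.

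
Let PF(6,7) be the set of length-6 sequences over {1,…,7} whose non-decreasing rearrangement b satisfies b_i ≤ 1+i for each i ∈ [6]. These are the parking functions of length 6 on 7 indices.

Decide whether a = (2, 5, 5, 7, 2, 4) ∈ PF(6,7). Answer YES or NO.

Order a: b = (2, 2, 4, 5, 5, 7).
  b_1=2 ≤ 2
  b_2=2 ≤ 3
  b_3=4 ≤ 4
  b_4=5 ≤ 5
  b_5=5 ≤ 6
  b_6=7 ≤ 7
All bounds hold ⇒ YES

YES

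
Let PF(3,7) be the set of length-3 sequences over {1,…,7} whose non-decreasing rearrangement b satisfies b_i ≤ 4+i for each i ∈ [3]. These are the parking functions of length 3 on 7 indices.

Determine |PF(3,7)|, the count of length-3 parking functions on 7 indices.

#PF = (8−3)·8^(3−1) = 5·64 = 320 (Pollak)
E.g. (1,5,4) → sorted (1,4,5): b_i ≤ 4+i ∀i, a PF.

320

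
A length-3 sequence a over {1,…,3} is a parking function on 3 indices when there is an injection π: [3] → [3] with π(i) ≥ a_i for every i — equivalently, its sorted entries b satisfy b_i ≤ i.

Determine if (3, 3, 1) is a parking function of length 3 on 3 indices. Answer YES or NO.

NO

Order a: b = (1, 3, 3).
  b_1=1 ≤ 1
  b_2=3 > 2
  fails at i=2 ⇒ NO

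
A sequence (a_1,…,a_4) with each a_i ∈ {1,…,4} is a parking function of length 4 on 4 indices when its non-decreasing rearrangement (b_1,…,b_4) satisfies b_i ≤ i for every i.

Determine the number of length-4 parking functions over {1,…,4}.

Count = 1·5^3 = 1×125 = 125
Example (2,1,3,3) → sorted (1,2,3,3): b_i ≤ i ∀i, a PF.

125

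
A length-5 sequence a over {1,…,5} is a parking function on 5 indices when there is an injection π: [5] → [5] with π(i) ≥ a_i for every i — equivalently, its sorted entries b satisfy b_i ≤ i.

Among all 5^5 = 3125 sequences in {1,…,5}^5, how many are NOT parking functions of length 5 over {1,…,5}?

1829

Count = (6−5)·6^(5−1) = 1×1296 = 1296 (Konheim–Weiss)
E.g. (5,4,2,4,4) → sorted (2,4,4,4,5): b_1=2>1, not a PF.
So 3125 − 1296 = 1829 fail.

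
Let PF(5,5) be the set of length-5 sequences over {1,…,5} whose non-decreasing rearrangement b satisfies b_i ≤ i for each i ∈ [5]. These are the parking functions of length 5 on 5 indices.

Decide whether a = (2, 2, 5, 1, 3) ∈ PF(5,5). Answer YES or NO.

YES

Order a: b = (1, 2, 2, 3, 5).
  b_1=1 ≤ 1
  b_2=2 ≤ 2
  b_3=2 ≤ 3
  b_4=3 ≤ 4
  b_5=5 ≤ 5
All bounds hold ⇒ YES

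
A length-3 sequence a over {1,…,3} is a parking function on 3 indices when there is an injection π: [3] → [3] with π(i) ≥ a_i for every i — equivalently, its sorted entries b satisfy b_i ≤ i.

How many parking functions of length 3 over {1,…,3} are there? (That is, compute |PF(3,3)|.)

|PF| = (3−3+1)·(3+1)^(3−1) = 1×16 = 16 [KW]
One tuple (1,1,3) → sorted (1,1,3): b_i ≤ i ∀i, a PF.

16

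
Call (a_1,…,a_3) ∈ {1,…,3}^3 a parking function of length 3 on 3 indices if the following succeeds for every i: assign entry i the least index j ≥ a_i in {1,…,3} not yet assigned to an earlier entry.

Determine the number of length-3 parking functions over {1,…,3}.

16

#PF = (3+1−3)·(3+1)^{3−1} = 1×16 = 16 (Konheim–Weiss)
One tuple (3,2,1) → sorted (1,2,3): b_i ≤ i ∀i, a PF.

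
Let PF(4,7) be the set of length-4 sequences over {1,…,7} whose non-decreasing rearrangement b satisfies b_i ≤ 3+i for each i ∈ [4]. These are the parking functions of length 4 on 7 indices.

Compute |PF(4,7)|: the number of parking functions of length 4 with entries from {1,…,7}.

2048

#PF = 4·8^3 = 4×512 = 2048 (Pollak)
Check (5,3,1,3) → sorted (1,3,3,5): b_i ≤ 3+i ∀i, a PF.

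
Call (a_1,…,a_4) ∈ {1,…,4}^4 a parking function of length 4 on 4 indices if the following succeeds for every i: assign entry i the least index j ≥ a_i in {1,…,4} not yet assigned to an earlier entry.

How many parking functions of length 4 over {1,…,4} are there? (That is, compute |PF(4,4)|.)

#PF = (4+1−4)·(4+1)^{4−1} = 1·125 = 125 [KW]
Example (1,4,1,2) → sorted (1,1,2,4): b_i ≤ i ∀i, a PF.

125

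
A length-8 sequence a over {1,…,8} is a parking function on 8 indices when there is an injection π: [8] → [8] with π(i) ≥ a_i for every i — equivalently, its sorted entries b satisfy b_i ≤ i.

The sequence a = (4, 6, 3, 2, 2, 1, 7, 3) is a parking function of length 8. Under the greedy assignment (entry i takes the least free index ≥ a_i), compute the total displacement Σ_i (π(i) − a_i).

8

Σπ = 8·9/2 = 36 (π permutes [8]); Σa = 4+6+3+2+2+1+7+3 = 28; disp = 36−28 = 8.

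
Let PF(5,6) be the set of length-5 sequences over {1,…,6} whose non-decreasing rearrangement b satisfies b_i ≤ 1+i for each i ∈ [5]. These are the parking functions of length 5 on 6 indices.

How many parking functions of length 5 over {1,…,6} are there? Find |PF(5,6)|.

|PF(5,6)| = 2·7^4 = 2×2401 = 4802 [KW]
Check (5,2,3,6,3) → sorted (2,3,3,5,6): b_i ≤ 1+i ∀i, a PF.

4802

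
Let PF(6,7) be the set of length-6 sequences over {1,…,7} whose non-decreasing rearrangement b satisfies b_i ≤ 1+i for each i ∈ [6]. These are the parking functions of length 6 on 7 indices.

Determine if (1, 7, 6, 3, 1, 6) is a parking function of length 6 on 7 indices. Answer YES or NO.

NO

Sorted: b = (1, 1, 3, 6, 6, 7).
  b_1=1 ≤ 2
  b_2=1 ≤ 3
  b_3=3 ≤ 4
  b_4=6 > 5
  fails at i=4 ⇒ NO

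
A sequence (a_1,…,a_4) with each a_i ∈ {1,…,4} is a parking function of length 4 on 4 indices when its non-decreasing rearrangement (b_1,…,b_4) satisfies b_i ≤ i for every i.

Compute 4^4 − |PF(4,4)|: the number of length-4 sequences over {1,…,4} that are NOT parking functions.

|PF(4,4)| = 1·5^3 = 1×125 = 125 [KW]
One tuple (1,3,4,3) → sorted (1,3,3,4): b_2=3>2, not a PF.
So 256 − 125 = 131 fail.

131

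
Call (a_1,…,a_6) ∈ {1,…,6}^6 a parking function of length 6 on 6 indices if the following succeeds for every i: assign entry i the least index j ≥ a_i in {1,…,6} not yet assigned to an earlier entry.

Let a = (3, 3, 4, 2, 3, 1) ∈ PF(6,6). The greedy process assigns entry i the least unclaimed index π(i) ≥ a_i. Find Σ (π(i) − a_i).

5

Σπ(i) = 1+…+6 = 21; Σa = 3+3+4+2+3+1 = 16; disp = 21−16 = 5.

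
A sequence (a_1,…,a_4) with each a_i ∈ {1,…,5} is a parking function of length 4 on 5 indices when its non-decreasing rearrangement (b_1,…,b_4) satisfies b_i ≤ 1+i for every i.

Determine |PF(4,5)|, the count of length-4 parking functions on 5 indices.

#PF = 2·6^3 = 2 · 216 = 432
One tuple (1,4,3,4) → sorted (1,3,4,4): b_i ≤ 1+i ∀i, a PF.

432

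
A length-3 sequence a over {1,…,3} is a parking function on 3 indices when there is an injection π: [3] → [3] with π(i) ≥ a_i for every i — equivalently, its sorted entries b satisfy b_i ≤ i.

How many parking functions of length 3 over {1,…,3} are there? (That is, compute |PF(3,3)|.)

|PF(3,3)| = (3−3+1)·(3+1)^(3−1) = 1×16 = 16
Example (1,1,1) → sorted (1,1,1): b_i ≤ i ∀i, a PF.

16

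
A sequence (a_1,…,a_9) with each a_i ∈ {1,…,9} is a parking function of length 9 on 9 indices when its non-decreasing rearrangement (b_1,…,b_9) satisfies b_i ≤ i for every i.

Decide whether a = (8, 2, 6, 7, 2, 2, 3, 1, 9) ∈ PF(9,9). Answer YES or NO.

YES

Rearranged: b = (1, 2, 2, 2, 3, 6, 7, 8, 9).
  b_1=1 ≤ 1
  b_2=2 ≤ 2
  b_3=2 ≤ 3
  b_4=2 ≤ 4
  b_5=3 ≤ 5
  b_6=6 ≤ 6
  b_7=7 ≤ 7
  b_8=8 ≤ 8
  b_9=9 ≤ 9
All bounds hold ⇒ YES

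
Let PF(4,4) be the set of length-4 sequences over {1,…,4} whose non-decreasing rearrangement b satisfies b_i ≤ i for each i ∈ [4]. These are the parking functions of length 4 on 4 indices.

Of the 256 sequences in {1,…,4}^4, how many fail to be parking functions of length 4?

|PF(4,4)| = (4+1−4)·(4+1)^{4−1} = 1×125 = 125 (Konheim–Weiss)
Example (4,3,4,3) → sorted (3,3,4,4): b_1=3>1, not a PF.
4^4 − 125 = 256 − 125 = 131

131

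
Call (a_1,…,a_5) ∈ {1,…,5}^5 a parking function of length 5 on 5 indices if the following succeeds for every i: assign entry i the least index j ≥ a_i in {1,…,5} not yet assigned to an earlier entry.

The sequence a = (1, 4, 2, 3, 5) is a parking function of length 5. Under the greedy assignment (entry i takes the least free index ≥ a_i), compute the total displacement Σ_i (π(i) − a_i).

0

Σπ = 5·6/2 = 15 (π permutes [5]); Σa = 1+4+2+3+5 = 15; disp = 15−15 = 0.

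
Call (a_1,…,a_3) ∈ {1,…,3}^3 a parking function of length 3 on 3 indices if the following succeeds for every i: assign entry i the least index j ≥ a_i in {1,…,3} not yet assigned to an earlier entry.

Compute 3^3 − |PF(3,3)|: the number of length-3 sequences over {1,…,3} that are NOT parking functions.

|PF| = (3+1−3)·(3+1)^{3−1} = 1×16 = 16
Check (3,2,2) → sorted (2,2,3): b_1=2>1, not a PF.
So 27 − 16 = 11 fail.

11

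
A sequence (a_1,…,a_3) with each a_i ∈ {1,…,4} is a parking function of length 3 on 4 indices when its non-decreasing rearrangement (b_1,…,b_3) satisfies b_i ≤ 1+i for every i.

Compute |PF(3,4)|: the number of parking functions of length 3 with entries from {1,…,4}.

|PF| = (4+1−3)·(4+1)^{3−1} = 2 · 25 = 50 (Pollak)
One tuple (1,2,4) → sorted (1,2,4): b_i ≤ 1+i ∀i, a PF.

50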